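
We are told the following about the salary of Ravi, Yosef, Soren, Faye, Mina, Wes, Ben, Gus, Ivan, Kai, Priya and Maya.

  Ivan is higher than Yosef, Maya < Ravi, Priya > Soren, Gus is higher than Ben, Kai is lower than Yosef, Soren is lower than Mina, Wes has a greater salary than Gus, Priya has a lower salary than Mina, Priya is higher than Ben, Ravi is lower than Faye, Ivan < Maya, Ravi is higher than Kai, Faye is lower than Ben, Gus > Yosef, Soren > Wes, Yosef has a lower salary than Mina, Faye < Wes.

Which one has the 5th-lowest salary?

Chaining the given pairs: Kai < Yosef < Ivan < Maya < Ravi < Faye < Ben < Gus < Wes < Soren < Priya < Mina.
The 5th smallest is Ravi.

Ravi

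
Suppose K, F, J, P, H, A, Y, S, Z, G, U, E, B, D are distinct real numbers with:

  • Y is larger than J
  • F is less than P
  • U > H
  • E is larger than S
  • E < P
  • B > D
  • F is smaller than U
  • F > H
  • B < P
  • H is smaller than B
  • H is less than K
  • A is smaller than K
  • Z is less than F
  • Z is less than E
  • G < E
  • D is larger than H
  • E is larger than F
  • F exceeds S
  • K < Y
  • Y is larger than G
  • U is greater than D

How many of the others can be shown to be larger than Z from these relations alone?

From Z the given relations immediately reach F, E.
From those, U, P — 4 in total.
No other element is forced above Z by the given relations, so the count is 4.

4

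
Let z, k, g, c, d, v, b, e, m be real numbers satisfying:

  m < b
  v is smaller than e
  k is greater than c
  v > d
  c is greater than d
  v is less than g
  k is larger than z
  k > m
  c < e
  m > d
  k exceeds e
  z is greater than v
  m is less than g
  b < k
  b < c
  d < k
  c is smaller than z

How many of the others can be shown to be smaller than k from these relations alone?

From k the given relations immediately reach d, m, b, c, z, e.
From those, v — 7 in total.
Nothing else is reachable below k; 7 in all.

7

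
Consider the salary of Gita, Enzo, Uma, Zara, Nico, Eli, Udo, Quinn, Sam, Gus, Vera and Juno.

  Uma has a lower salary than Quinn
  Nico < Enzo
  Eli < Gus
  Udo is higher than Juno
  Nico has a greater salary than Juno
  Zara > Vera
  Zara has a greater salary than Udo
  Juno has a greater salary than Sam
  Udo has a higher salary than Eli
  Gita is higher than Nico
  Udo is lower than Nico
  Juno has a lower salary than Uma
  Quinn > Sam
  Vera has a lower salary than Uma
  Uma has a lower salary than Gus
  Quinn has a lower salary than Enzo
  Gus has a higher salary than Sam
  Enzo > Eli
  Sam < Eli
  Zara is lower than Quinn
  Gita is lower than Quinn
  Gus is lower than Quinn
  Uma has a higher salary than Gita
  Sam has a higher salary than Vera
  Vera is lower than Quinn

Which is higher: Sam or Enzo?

Chaining the given relations: Sam < Juno < Udo < Nico < Gita < Uma < Gus < Quinn < Enzo.
So Sam < Enzo; Enzo is the higher of the two.

Enzo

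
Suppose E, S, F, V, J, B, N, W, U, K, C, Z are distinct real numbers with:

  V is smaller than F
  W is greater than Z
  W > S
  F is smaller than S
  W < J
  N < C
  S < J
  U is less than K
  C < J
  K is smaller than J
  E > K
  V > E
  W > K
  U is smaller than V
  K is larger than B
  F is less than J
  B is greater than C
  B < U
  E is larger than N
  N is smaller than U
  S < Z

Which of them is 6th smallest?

The consecutive relations fix a unique order: N < C < B < U < K < E < V < F < S < Z < W < J.
Counting 6 from the smallest end gives E.

E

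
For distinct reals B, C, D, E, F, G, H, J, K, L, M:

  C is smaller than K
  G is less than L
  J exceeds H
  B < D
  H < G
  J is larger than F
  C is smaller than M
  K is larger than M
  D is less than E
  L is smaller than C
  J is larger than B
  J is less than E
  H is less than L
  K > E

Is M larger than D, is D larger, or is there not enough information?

undetermined

Following every chain through D: above D we get E, K; below D we get B.
M is not reached, and no chain runs the other way from M to D.
So the given relations leave the order of D and M undetermined.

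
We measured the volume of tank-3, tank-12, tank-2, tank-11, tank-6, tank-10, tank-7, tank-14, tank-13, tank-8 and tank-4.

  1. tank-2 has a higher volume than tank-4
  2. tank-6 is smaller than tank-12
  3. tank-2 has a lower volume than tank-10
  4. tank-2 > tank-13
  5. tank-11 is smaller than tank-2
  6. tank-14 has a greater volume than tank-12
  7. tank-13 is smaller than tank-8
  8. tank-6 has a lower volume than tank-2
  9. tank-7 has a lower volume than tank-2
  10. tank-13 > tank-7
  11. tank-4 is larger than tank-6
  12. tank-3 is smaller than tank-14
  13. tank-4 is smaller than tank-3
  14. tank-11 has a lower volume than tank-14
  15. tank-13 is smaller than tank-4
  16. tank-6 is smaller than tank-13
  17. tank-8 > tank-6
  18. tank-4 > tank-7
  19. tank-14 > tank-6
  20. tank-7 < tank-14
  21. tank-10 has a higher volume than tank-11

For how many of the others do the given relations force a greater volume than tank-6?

Directly above tank-6: tank-13, tank-4, tank-2, tank-12, tank-14, tank-8.
One step further: tank-3, tank-10 (8 so far).
Nothing else is reachable above tank-6; 8 in all.

8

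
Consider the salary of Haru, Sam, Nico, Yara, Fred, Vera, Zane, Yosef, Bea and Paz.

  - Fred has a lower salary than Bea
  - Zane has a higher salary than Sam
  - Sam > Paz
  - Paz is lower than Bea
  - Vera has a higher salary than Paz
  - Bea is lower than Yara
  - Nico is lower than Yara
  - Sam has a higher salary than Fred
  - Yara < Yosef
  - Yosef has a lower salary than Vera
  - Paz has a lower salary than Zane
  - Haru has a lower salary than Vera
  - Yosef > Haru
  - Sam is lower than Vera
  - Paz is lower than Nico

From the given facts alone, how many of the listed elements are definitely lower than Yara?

Directly below Yara: Nico, Bea.
One step further: Paz, Fred (4 so far).
Nothing else is reachable below Yara; 4 in all.

4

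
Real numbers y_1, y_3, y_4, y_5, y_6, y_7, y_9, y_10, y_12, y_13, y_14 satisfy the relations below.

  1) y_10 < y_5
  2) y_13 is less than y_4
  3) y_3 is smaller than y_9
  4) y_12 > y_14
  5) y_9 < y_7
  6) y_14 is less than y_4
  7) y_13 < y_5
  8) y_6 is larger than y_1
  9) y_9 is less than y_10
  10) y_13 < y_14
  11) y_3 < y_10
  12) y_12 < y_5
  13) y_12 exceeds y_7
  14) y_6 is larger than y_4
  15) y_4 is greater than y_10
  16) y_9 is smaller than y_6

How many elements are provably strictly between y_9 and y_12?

Chaining upward from y_9 reaches: y_10, y_7, y_5, y_4, y_6.
Chaining downward from y_12 reaches: y_13, y_3, y_7, y_14.
Strictly between y_9 and y_12 are those in both lists: y_7 — 1 element.

1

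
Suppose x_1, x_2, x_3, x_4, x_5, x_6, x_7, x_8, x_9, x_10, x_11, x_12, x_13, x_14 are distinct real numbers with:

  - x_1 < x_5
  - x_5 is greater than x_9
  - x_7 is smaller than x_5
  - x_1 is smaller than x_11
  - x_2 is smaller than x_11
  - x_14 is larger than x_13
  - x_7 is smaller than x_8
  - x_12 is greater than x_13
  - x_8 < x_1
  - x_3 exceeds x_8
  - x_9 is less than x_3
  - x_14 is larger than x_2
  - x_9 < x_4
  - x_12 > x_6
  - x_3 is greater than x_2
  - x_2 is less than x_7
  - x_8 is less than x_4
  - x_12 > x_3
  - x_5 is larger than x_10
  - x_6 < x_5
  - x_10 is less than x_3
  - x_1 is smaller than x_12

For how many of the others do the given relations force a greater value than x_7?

Directly above x_7: x_8, x_5.
One step further: x_1, x_3, x_4 (5 so far).
One step further: x_11, x_12 (7 so far).
Nothing else is reachable above x_7; 7 in all.

7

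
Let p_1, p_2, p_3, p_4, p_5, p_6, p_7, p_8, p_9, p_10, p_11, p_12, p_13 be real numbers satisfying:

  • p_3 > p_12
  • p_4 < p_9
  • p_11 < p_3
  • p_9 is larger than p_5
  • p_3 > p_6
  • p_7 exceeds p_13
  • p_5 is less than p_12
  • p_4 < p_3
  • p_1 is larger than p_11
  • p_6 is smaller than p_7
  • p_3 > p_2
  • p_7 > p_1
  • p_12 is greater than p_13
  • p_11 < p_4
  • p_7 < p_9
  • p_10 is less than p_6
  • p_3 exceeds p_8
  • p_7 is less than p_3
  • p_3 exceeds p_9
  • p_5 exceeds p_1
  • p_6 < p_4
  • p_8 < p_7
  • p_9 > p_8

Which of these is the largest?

p_3

p_10 is not greatest since p_10 < p_6; p_13 is not greatest since p_13 < p_12; p_11 is not greatest since p_11 < p_1; p_8 is not greatest since p_8 < p_9; p_1 is not greatest since p_1 < p_5; p_5 is not greatest since p_5 < p_9; p_6 is not greatest since p_6 < p_3; p_4 is not greatest since p_4 < p_9; p_7 is not greatest since p_7 < p_3; p_2 is not greatest since p_2 < p_3; p_9 is not greatest since p_9 < p_3; p_12 is not greatest since p_12 < p_3.
Only p_3 has nothing above it, so p_3 is the largest.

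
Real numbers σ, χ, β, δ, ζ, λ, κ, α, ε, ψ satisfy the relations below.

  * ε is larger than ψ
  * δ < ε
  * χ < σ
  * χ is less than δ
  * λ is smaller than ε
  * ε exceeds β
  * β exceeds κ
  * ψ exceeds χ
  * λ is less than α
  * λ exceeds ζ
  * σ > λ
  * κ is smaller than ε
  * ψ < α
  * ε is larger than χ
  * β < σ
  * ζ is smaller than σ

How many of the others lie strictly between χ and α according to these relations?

Chaining upward from χ reaches: δ, ψ, σ, ε.
Chaining downward from α reaches: ζ, λ, ψ.
Strictly between χ and α are those in both lists: ψ — 1 element.

1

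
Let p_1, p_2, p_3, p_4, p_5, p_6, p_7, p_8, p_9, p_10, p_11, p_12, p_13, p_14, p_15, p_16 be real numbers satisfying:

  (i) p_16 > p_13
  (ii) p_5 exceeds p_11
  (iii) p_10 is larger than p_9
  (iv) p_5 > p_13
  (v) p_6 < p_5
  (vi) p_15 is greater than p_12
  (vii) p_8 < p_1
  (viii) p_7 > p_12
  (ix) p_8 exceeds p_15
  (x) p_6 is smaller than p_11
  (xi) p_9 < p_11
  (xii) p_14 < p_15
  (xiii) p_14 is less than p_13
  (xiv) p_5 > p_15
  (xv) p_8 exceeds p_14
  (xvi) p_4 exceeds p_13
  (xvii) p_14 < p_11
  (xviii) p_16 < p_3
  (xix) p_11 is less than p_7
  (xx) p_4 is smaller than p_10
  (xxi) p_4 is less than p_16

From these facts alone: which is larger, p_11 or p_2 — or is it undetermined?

undetermined

Following every chain through p_2: nothing is chained to p_2.
p_11 is not reached, and no chain runs the other way from p_11 to p_2.
So the given relations leave the order of p_2 and p_11 undetermined.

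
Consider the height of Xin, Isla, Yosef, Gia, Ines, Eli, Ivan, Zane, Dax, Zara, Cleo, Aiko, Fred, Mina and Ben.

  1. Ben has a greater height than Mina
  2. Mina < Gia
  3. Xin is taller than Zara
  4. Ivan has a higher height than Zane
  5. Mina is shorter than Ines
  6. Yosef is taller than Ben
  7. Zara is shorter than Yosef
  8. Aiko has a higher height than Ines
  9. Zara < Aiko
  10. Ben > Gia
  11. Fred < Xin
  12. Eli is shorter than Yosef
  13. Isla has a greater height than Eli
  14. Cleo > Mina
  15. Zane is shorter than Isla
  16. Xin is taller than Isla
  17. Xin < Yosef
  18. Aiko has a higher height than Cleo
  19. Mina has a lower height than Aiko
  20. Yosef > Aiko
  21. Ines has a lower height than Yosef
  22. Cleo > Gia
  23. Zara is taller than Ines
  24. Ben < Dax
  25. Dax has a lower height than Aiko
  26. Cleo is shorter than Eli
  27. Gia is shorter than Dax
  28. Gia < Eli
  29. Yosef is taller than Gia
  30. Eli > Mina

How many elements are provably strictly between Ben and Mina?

1

Chaining upward from Mina reaches: Gia, Ines, Cleo, Eli, Zara, Isla, Dax, Aiko, Xin, Yosef.
Chaining downward from Ben reaches: Gia.
Strictly between Mina and Ben are those in both lists: Gia — 1 element.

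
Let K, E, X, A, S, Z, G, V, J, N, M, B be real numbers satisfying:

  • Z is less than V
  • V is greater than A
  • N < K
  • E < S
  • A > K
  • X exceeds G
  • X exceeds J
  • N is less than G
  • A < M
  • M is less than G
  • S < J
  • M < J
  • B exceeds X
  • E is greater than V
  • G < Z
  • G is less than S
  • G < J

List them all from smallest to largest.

Each adjacent pair is fixed by a given relation: N < K; K < A; A < M; M < G; G < Z; Z < V; V < E; E < S; S < J; J < X; X < B. Chaining them end to end gives the full order.

N < K < A < M < G < Z < V < E < S < J < X < B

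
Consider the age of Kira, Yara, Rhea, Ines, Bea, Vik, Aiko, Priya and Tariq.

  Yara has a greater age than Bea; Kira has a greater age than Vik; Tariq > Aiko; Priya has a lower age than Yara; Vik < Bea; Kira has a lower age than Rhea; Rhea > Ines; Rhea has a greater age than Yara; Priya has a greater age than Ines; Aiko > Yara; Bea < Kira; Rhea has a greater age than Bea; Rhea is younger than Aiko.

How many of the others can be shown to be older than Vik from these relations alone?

From Vik the given relations immediately reach Bea, Kira.
From those, Yara, Rhea — 4 in total.
From those, Aiko — 5 in total.
From those, Tariq — 6 in total.
Nothing else is reachable above Vik; 6 in all.

6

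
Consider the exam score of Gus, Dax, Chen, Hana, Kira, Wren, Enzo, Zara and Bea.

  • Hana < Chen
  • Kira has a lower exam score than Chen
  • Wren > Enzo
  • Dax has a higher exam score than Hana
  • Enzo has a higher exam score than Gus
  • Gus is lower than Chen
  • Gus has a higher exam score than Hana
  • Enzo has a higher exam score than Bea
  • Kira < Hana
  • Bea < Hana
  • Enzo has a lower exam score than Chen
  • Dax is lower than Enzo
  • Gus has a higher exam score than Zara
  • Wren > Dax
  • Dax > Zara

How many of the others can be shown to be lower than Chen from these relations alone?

Directly below Chen: Kira, Hana, Gus, Enzo.
One step further: Bea, Zara, Dax (7 so far).
No other element is forced below Chen by the given relations, so the count is 7.

7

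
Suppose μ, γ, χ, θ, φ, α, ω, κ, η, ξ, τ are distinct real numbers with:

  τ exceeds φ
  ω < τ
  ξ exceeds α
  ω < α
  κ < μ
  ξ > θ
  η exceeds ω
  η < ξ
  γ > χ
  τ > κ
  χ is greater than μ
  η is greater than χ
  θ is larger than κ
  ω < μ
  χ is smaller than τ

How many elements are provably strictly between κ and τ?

The relations place κ below τ. An element lies strictly between them when it is forced above κ and also forced below τ.
Above κ: {μ, χ, θ, η, ξ, γ}. Below τ: {φ, ω, μ, χ}.
Intersection: {μ, χ} — 2.

2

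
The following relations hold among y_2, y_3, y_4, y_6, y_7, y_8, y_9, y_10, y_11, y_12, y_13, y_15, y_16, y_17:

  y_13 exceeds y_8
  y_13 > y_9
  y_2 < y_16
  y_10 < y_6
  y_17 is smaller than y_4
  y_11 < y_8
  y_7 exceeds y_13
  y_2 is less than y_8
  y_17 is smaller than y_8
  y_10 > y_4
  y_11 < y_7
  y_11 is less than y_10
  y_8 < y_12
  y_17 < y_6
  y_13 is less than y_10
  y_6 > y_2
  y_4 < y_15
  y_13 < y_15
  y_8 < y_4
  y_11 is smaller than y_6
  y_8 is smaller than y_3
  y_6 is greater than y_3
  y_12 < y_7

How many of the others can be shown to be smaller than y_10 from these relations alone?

7

From y_10 the given relations immediately reach y_11, y_4, y_13.
From those, y_17, y_8, y_9 — 6 in total.
From those, y_2 — 7 in total.
No other element is forced below y_10 by the given relations, so the count is 7.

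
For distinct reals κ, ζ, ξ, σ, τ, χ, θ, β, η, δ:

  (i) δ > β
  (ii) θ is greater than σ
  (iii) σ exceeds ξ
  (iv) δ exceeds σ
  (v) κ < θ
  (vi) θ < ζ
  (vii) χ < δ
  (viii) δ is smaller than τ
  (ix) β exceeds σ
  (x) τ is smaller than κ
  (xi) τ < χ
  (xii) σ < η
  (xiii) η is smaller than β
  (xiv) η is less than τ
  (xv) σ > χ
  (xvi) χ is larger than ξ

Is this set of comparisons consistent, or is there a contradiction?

We have τ < χ stated directly, yet also χ < σ < η < β < δ < τ by chaining the others — so χ < τ. Contradiction.

inconsistent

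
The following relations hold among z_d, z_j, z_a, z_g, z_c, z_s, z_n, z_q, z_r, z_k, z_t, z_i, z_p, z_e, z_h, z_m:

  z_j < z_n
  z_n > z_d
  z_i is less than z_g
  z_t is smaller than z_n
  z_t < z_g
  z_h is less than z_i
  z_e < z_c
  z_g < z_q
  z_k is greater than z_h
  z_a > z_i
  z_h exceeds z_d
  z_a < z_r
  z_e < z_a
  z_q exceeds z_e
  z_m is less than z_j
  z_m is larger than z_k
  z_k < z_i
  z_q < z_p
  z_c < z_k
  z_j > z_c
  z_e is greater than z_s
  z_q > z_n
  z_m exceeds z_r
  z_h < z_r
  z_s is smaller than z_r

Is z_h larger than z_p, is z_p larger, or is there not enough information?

Chaining the given relations: z_h < z_k < z_i < z_a < z_r < z_m < z_j < z_n < z_q < z_p.
So z_p is larger.

z_p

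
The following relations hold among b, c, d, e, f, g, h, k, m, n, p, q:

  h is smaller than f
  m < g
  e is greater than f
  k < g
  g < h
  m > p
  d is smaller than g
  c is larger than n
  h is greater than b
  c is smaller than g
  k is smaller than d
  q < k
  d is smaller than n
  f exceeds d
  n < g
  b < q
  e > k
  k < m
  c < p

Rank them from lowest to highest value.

b < q < k < d < n < c < p < m < g < h < f < e

Nothing is placed below b, so it is least; from there b < q; q < k; k < d; d < n; n < c; c < p; p < m; m < g; g < h; h < f; f < e, each given directly.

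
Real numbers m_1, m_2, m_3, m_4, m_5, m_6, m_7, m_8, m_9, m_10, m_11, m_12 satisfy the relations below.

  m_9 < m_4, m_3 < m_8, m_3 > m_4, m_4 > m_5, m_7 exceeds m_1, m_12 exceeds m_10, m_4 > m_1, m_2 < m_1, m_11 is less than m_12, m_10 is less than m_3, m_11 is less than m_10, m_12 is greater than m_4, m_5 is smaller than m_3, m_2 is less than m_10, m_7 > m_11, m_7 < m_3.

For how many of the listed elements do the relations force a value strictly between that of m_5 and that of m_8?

2

Chaining upward from m_5 reaches: m_4, m_3, m_12.
Chaining downward from m_8 reaches: m_2, m_1, m_11, m_7, m_10, m_9, m_4, m_3.
Strictly between m_5 and m_8 are those in both lists: m_4, m_3 — 2 elements.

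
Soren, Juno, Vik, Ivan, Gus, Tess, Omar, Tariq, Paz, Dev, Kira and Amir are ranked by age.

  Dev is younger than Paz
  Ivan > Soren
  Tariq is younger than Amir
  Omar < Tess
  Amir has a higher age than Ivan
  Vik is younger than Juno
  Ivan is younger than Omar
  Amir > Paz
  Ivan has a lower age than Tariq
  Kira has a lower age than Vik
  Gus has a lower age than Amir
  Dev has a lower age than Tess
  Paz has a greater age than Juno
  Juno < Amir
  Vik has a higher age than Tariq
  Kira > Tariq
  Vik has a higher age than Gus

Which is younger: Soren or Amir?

Soren

Soren < Ivan < Tariq < Kira < Vik < Juno < Paz < Amir, by transitivity through Ivan, Tariq, Kira, Vik, Juno, Paz.
So Soren < Amir; Soren is the younger of the two.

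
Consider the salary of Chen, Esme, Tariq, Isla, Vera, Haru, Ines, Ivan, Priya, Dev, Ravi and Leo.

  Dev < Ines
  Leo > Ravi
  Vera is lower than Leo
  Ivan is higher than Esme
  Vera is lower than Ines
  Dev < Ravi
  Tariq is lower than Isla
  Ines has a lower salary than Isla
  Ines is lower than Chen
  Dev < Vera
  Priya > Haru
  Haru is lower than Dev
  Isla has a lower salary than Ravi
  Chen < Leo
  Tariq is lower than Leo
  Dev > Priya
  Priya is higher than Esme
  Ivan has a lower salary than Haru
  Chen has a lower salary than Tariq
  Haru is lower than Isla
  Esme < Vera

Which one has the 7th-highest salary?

Vera

Piecing the relations together gives one ordering: Esme < Ivan < Haru < Priya < Dev < Vera < Ines < Chen < Tariq < Isla < Ravi < Leo.
The 7th largest is Vera.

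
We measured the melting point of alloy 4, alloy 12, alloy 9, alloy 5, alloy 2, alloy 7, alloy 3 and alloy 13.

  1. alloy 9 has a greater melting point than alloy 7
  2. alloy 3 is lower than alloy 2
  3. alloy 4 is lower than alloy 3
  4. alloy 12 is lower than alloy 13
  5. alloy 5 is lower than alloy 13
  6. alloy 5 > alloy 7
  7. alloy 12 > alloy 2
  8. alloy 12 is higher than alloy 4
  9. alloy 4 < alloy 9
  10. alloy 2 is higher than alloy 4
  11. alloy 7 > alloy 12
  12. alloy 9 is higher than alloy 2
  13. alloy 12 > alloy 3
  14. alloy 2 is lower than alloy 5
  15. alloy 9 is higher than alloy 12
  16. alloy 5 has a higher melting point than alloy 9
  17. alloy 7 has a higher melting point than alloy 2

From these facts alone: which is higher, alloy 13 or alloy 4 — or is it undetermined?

Following the relations from alloy 4: alloy 4 < alloy 12 < alloy 7 < alloy 9 < alloy 5 < alloy 13.
So alloy 13 is higher.

alloy 13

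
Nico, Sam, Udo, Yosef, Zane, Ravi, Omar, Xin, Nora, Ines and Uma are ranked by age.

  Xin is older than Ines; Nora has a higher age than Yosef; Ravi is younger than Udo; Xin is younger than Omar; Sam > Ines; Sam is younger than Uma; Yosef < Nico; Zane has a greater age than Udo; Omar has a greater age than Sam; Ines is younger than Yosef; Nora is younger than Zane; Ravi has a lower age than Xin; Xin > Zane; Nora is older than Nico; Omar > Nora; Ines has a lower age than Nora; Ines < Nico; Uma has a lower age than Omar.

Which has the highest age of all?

Omar

Ravi is not greatest since Ravi < Udo; Ines is not greatest since Ines < Yosef; Yosef is not greatest since Yosef < Nico; Nico is not greatest since Nico < Nora; Udo is not greatest since Udo < Zane; Nora is not greatest since Nora < Omar; Zane is not greatest since Zane < Xin; Sam is not greatest since Sam < Omar; Xin is not greatest since Xin < Omar; Uma is not greatest since Uma < Omar.
Only Omar has nothing above it, so Omar is the highest age.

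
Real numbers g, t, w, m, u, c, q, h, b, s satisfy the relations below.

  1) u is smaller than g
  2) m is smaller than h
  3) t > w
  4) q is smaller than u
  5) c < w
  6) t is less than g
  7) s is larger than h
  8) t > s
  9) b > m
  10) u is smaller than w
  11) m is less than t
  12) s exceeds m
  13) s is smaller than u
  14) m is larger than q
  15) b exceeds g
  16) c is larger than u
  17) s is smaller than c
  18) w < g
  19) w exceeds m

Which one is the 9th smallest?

g

Chaining the given pairs: q < m < h < s < u < c < w < t < g < b.
Counting 9 from the smallest end gives g.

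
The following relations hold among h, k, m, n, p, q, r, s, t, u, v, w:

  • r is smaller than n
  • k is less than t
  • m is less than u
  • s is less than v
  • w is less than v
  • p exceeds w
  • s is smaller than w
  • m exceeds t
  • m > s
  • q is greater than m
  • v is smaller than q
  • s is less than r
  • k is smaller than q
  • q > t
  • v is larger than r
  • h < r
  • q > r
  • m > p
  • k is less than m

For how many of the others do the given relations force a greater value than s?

Directly above s: w, r, m, v.
One step further: p, q, u, n (8 so far).
No other element is forced above s by the given relations, so the count is 8.

8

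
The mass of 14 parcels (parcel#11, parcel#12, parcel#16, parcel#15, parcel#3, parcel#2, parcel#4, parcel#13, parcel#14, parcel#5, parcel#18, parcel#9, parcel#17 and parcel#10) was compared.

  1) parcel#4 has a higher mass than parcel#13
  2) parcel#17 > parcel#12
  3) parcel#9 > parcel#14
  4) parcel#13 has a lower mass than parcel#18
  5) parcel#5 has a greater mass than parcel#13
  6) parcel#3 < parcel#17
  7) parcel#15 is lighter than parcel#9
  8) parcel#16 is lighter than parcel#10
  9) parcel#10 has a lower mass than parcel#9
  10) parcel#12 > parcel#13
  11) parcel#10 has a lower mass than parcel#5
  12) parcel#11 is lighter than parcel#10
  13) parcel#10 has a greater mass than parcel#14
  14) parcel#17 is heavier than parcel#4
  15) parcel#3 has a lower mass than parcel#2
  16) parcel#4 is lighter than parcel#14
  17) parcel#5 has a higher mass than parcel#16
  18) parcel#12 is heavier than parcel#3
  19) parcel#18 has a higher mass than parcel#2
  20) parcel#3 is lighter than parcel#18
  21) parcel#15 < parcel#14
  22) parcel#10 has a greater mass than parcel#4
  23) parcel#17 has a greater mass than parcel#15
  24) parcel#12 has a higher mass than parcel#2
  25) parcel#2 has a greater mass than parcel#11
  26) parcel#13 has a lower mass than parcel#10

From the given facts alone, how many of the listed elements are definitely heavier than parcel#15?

5

Directly above parcel#15: parcel#14, parcel#9, parcel#17.
One step further: parcel#10 (4 so far).
One step further: parcel#5 (5 so far).
No other element is forced above parcel#15 by the given relations, so the count is 5.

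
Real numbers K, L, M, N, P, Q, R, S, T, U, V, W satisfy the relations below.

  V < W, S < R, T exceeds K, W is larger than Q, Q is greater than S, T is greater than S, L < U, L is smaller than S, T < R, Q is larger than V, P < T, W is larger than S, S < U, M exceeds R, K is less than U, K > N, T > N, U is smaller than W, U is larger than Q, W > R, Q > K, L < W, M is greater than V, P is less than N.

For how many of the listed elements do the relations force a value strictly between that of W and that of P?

The relations place P below W. An element lies strictly between them when it is forced above P and also forced below W.
Above P: {N, K, T, Q, R, U, M}. Below W: {V, N, L, S, K, T, Q, R, U}.
Intersection: {N, K, T, Q, R, U} — 6.

6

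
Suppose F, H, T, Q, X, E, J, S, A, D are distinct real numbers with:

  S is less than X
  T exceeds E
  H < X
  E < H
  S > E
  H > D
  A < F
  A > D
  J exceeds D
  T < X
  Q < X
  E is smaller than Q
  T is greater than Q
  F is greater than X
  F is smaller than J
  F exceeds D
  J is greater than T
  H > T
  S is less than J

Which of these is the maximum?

Chaining downward from J: directly below it, S, D, T, F; then E, Q, A, X; then H.
That covers every other element, and nothing is given above J, so J is the maximum.

J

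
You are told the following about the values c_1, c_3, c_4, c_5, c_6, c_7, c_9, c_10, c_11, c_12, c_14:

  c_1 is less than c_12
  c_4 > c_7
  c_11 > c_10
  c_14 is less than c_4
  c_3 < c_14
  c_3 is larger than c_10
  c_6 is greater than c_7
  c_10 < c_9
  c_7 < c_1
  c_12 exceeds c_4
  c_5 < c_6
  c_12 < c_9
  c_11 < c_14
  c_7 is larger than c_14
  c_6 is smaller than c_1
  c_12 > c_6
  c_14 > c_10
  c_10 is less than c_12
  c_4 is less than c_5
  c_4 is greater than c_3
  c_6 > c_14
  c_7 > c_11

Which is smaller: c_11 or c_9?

The relevant relations are c_11 < c_14; c_14 < c_7; c_7 < c_4; c_4 < c_5; c_5 < c_6; c_6 < c_1; c_1 < c_12; c_12 < c_9.
Chaining these gives c_11 < c_14 < c_7 < c_4 < c_5 < c_6 < c_1 < c_12 < c_9.
So c_11 < c_9; c_11 is the smaller of the two.

c_11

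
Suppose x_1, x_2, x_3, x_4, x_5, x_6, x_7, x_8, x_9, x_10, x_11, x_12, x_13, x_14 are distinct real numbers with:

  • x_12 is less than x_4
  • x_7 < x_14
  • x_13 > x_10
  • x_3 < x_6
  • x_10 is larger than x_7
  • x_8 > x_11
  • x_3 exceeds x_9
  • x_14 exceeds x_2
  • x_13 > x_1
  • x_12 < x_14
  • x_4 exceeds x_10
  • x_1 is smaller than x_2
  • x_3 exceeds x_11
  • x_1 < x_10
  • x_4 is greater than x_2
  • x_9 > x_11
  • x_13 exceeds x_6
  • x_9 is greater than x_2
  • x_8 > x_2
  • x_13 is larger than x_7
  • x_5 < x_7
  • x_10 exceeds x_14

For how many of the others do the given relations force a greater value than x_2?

8

From x_2 the given relations immediately reach x_14, x_9, x_4, x_8.
From those, x_3, x_10 — 6 in total.
From those, x_6, x_13 — 8 in total.
No other element is forced above x_2 by the given relations, so the count is 8.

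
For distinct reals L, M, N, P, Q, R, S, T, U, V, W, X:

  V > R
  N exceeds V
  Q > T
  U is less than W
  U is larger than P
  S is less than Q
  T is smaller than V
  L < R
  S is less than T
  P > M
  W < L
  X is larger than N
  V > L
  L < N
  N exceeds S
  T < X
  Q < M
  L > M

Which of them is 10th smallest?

Piecing the relations together gives one ordering: S < T < Q < M < P < U < W < L < R < V < N < X.
The 10th smallest is V.

V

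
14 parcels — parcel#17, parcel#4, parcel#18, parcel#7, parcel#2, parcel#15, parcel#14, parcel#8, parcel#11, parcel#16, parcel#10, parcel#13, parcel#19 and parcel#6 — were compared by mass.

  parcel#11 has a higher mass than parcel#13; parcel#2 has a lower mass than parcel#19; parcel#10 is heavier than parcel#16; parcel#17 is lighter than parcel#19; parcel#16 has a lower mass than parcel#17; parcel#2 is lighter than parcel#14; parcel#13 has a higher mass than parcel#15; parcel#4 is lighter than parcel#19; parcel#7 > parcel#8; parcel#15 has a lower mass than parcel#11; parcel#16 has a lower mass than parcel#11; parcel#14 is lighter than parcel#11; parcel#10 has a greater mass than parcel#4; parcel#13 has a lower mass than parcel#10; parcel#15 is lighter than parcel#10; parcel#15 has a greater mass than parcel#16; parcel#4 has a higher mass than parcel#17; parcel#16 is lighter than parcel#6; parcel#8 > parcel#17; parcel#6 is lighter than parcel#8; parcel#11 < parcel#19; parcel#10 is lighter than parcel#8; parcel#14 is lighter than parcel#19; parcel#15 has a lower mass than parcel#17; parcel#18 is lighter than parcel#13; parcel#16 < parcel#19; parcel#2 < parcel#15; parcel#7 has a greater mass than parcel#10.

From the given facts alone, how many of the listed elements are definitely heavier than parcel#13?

From parcel#13 the given relations immediately reach parcel#10, parcel#11.
From those, parcel#8, parcel#19, parcel#7 — 5 in total.
No other element is forced above parcel#13 by the given relations, so the count is 5.

5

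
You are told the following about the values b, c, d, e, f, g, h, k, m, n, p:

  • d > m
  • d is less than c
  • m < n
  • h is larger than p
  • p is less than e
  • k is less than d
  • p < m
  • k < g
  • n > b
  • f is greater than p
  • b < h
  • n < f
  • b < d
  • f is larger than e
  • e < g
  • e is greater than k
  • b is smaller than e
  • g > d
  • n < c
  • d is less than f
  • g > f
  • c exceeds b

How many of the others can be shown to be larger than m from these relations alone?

The elements the relations force above m are n, d, c, f, g — no chain reaches any other.
That is 5.

5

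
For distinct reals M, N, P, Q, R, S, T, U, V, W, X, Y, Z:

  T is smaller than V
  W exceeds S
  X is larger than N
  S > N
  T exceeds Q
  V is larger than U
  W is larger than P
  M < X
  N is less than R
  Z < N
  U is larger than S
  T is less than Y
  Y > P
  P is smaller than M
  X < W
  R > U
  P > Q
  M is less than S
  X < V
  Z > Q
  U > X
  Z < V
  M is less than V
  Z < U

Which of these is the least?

Chaining upward from Q: directly above it, Z, P, T; then N, M, W, U, Y, V; then S, X, R.
That covers every other element, and nothing is given below Q, so Q is the least.

Q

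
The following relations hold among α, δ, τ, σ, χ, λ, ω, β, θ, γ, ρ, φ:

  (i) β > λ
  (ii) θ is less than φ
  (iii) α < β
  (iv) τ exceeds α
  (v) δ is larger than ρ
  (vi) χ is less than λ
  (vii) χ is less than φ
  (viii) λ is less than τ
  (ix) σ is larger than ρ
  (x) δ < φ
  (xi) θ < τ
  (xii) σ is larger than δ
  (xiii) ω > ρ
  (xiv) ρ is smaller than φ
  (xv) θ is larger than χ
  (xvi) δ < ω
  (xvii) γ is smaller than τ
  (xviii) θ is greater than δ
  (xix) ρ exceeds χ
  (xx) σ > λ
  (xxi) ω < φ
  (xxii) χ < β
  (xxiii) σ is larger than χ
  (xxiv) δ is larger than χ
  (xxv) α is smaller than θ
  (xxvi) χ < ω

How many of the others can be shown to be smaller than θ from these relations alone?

The elements the relations force below θ are χ, ρ, δ, α — no chain reaches any other.
That is 4.

4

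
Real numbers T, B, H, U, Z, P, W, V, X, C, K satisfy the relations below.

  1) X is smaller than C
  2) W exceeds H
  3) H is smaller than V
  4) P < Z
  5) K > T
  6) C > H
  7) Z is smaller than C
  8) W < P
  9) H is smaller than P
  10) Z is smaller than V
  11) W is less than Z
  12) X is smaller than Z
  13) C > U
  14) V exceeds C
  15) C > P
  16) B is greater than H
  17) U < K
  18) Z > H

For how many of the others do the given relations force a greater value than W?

Directly above W: P, Z.
One step further: C, V (4 so far).
Nothing else is reachable above W; 4 in all.

4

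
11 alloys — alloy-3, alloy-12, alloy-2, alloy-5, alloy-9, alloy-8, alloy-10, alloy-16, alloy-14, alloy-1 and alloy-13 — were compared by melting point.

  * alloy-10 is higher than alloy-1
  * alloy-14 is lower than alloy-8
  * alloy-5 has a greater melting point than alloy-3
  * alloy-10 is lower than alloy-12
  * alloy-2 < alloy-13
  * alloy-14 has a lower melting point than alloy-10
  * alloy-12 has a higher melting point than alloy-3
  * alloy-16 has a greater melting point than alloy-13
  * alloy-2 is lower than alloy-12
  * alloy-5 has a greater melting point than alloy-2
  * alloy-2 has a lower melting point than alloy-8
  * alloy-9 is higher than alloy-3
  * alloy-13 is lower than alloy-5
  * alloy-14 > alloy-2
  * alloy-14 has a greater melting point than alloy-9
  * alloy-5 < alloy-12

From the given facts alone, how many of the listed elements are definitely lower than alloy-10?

Directly below alloy-10: alloy-1, alloy-14.
One step further: alloy-2, alloy-9 (4 so far).
One step further: alloy-3 (5 so far).
Nothing else is reachable below alloy-10; 5 in all.

5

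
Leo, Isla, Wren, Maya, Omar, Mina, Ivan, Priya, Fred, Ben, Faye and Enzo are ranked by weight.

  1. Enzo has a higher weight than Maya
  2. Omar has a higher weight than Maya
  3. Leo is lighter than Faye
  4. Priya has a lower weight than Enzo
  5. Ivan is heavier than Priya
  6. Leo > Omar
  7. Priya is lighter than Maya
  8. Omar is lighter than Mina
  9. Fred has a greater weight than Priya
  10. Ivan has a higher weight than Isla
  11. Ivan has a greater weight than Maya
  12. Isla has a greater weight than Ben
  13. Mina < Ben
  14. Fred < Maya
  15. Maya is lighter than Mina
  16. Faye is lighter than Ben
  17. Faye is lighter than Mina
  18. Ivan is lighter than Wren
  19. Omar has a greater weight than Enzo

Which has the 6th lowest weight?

Leo

The consecutive relations fix a unique order: Priya < Fred < Maya < Enzo < Omar < Leo < Faye < Mina < Ben < Isla < Ivan < Wren.
Counting 6 from the smallest end gives Leo.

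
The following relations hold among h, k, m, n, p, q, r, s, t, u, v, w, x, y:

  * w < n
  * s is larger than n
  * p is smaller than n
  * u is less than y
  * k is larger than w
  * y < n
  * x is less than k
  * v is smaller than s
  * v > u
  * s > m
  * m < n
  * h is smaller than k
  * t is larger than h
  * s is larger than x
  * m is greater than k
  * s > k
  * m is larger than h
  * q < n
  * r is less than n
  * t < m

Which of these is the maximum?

s

Chaining downward from s: directly below it, x, k, v, m, n; then h, u, w, p, t, q, y, r.
That covers every other element, and nothing is given above s, so s is the maximum.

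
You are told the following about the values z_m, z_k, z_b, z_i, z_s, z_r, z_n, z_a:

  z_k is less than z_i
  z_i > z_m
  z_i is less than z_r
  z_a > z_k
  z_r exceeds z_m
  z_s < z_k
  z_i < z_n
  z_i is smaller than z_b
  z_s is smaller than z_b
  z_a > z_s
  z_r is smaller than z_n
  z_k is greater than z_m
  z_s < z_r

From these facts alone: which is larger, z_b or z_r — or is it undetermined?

undetermined

Following every chain through z_r: above z_r we get z_n; below z_r we get z_s, z_m, z_k, z_i.
z_b is not reached, and no chain runs the other way from z_b to z_r.
So the given relations leave the order of z_r and z_b undetermined.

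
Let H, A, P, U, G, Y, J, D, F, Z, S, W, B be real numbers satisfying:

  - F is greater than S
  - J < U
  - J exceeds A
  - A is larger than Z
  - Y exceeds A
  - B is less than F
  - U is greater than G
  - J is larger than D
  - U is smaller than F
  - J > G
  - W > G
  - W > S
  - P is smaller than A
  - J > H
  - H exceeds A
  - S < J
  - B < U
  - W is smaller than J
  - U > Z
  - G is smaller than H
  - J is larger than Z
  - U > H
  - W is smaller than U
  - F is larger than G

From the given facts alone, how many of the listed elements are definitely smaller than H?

The elements the relations force below H are G, Z, P, A — no chain reaches any other.
That is 4.

4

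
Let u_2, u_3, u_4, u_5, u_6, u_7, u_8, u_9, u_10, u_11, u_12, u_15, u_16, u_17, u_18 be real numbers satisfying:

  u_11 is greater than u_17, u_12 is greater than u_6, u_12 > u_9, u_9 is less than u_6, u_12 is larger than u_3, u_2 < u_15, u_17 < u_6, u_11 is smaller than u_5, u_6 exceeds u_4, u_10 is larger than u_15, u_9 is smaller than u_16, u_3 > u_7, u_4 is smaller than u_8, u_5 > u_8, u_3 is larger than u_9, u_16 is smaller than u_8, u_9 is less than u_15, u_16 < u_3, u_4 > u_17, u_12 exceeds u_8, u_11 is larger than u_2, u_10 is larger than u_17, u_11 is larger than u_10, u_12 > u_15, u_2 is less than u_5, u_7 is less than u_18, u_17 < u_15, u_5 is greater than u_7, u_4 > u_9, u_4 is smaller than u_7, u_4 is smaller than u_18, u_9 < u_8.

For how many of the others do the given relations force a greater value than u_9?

12

From u_9 the given relations immediately reach u_4, u_6, u_15, u_16, u_8, u_3, u_12.
From those, u_7, u_18, u_10, u_5 — 11 in total.
From those, u_11 — 12 in total.
No other element is forced above u_9 by the given relations, so the count is 12.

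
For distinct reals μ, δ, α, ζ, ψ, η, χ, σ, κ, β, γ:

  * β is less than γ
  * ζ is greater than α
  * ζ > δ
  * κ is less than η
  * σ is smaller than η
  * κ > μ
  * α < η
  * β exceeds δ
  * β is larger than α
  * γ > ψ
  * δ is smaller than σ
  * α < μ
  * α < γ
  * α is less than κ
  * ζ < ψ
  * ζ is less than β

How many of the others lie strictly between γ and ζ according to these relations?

2

The relations place ζ below γ. An element lies strictly between them when it is forced above ζ and also forced below γ.
Above ζ: {β, ψ}. Below γ: {α, δ, β, ψ}.
Intersection: {β, ψ} — 2.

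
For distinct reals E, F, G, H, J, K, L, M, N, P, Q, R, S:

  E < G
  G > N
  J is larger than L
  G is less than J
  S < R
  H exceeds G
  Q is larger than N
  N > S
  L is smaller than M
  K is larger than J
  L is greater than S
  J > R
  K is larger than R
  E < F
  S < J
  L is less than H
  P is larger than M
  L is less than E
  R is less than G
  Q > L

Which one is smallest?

Chaining upward from S: directly above it, L, R, N, J; then E, G, M, K, Q, H; then F, P.
That covers every other element, and nothing is given below S, so S is the smallest.

S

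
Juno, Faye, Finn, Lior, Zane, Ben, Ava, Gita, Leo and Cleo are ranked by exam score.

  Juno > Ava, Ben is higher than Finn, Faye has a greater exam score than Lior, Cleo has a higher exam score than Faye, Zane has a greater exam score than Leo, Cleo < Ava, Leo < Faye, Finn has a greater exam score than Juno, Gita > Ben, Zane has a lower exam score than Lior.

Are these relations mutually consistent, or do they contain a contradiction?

consistent

Every relation is compatible with Leo < Zane < Lior < Faye < Cleo < Ava < Juno < Finn < Ben < Gita; the set is consistent.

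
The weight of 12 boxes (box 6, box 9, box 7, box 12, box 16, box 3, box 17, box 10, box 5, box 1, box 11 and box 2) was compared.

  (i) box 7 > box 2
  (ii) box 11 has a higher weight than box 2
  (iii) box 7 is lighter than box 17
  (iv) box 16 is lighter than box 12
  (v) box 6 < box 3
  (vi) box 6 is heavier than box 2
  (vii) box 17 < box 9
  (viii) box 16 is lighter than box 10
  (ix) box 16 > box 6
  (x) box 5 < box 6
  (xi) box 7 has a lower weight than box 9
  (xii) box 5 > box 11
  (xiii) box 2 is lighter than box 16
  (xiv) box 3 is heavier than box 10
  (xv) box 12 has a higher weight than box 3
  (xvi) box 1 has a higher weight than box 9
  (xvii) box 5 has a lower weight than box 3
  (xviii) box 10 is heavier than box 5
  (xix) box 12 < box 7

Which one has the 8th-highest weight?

Chaining the given pairs: box 2 < box 11 < box 5 < box 6 < box 16 < box 10 < box 3 < box 12 < box 7 < box 17 < box 9 < box 1.
Counting 8 from the largest end gives box 16.

box 16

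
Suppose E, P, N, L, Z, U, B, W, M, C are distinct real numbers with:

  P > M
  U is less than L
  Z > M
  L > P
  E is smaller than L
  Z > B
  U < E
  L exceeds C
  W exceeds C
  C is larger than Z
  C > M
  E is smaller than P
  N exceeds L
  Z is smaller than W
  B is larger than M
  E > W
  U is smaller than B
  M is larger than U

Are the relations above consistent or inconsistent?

Every relation is compatible with U < M < B < Z < C < W < E < P < L < N; the set is consistent.

consistent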